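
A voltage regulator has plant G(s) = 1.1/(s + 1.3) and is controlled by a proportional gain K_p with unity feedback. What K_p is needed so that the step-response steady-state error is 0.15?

K_p = 6.7

Steady-state error for a unit step on this type-0 loop is 1/(1 + K_p·G(0)).
G(0) = 0.8462. Require 1/(1 + K_p·0.8462) = 0.15, so 1 + 0.8462·K_p = 6.667.
K_p = (6.667 − 1)/0.8462 = 6.7.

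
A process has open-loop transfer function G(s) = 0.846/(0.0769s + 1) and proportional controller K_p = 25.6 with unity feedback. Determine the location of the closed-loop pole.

s = -294.6

Closed loop: T(s) = K_p·G/(1+K_p·G) = 21.66/(0.0769s + 1 + 21.66), with pole at s = −(1 + 21.66)/0.0769 = −294.6.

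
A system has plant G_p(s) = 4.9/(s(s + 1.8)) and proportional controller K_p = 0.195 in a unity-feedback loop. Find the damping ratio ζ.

ζ = 0.921

1 + K_p·G_p(s) = 0 gives s² + 1.8s + 0.9555 = 0.
So ω_n² = 0.9555 ⇒ ω_n = 0.9775 rad/s, and ζ = 1.8/(2ω_n) = 0.921.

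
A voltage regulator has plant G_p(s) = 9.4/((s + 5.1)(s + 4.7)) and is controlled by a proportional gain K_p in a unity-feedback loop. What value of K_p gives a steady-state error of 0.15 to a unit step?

Steady-state error for a unit step on this type-0 loop is 1/(1 + K_p·G_p(0)).
G_p(0) = 0.3922. Require 1/(1 + K_p·0.3922) = 0.15, so 1 + 0.3922·K_p = 6.667.
K_p = (6.667 − 1)/0.3922 = 14.4.

K_p = 14.4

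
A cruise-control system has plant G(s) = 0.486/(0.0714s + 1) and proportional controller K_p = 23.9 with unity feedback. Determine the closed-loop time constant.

τ = 0.00566 s

Closed loop: T(s) = K_p·G/(1+K_p·G) = 11.62/(0.0714s + 1 + 11.62), with pole at s = −(1 + 11.62)/0.0714 = −176.7.
Closed-loop time constant τ = 1/176.7 = 0.00566 s.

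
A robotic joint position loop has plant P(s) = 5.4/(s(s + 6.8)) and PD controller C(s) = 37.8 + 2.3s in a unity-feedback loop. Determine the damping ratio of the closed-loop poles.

Forward path: (37.8 + 2.3s)·5.4/(s(s+6.8)). The closed-loop characteristic equation is s² + (6.8 + 5.4·2.3)s + 5.4·37.8 = 0.
That is s² + 19.22s + 204.1 = 0, so ω_n = 14.29 rad/s and ζ = 19.22/(2·14.29) = 0.6726.

ζ = 0.673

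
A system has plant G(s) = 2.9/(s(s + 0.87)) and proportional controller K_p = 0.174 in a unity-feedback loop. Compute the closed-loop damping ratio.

With unity feedback the closed-loop characteristic equation is s² + 0.87s + 0.174·2.9 = s² + 0.87s + 0.5046 = 0.
Matching s² + 2ζω_n s + ω_n²: ω_n = √0.5046 = 0.7104 rad/s and 2ζω_n = 0.87, so ζ = 0.87/(2·0.7104) = 0.612.

ζ = 0.612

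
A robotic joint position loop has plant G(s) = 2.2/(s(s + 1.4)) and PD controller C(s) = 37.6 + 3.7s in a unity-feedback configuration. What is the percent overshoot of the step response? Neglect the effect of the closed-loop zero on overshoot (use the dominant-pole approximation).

14.4%

Forward path: (37.6 + 3.7s)·2.2/(s(s+1.4)). The closed-loop characteristic equation is s² + (1.4 + 2.2·3.7)s + 2.2·37.6 = 0.
That is s² + 9.54s + 82.72 = 0, so ω_n = 9.095 rad/s and ζ = 9.54/(2·9.095) = 0.5245.
%OS = 100·exp(−πζ/√(1−ζ²)) = 14.4%.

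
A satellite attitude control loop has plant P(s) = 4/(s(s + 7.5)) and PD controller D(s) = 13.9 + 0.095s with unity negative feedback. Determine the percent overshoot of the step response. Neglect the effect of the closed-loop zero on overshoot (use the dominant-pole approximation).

Forward path: (13.9 + 0.095s)·4/(s(s+7.5)). The closed-loop characteristic equation is s² + (7.5 + 4·0.095)s + 4·13.9 = 0.
That is s² + 7.88s + 55.6 = 0, so ω_n = 7.457 rad/s and ζ = 7.88/(2·7.457) = 0.5284.
%OS = 100·exp(−πζ/√(1−ζ²)) = 14.2%.

14.2%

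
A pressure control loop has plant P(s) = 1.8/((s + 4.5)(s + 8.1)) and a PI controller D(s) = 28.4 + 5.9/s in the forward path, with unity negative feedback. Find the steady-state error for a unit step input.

0

The open loop D(s)P(s) has a pole at the origin (type 1), so the static position error constant is infinite and e_ss = 1/(1+∞) = 0.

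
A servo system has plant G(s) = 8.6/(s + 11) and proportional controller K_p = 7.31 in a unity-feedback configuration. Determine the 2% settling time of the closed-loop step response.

T_s ≈ 0.0542 s

Closed-loop transfer function: T(s) = K_p·G(s)/(1 + K_p·G(s)) = 62.87/(s + 11 + 62.87) = 62.87/(s + 73.87).
Time constant τ = 1/73.87 = 0.01354 s, so the 2% settling time is about 4τ = 0.0542 s.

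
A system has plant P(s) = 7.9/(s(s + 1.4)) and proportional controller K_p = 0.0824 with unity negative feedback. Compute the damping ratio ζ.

1 + K_p·P(s) = 0 gives s² + 1.4s + 0.651 = 0.
Matching s² + 2ζω_n s + ω_n²: ω_n = √0.651 = 0.8068 rad/s and 2ζω_n = 1.4, so ζ = 1.4/(2·0.8068) = 0.868.

ζ = 0.868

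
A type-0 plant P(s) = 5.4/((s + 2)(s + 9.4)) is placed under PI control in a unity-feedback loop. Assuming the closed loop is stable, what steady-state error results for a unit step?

The PI controller's integrator makes the forward path type 1, so e_ss to a step is zero.

0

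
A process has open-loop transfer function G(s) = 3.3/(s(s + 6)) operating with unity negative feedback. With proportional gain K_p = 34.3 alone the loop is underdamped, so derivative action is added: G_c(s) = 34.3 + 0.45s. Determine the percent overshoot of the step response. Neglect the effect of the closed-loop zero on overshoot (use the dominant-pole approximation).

30.7%

Forward path: (34.3 + 0.45s)·3.3/(s(s+6)). The closed-loop characteristic equation is s² + (6 + 3.3·0.45)s + 3.3·34.3 = 0.
That is s² + 7.485s + 113.2 = 0, so ω_n = 10.64 rad/s and ζ = 7.485/(2·10.64) = 0.3518.
%OS = 100·exp(−πζ/√(1−ζ²)) = 30.7%.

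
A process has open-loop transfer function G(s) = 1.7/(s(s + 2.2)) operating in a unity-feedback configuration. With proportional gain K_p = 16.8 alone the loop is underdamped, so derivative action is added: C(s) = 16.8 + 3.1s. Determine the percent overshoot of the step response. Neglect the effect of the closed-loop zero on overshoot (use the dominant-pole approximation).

4.64%

Forward path: (16.8 + 3.1s)·1.7/(s(s+2.2)). The closed-loop characteristic equation is s² + (2.2 + 1.7·3.1)s + 1.7·16.8 = 0.
That is s² + 7.47s + 28.56 = 0, so ω_n = 5.344 rad/s and ζ = 7.47/(2·5.344) = 0.6989.
%OS = 100·exp(−πζ/√(1−ζ²)) = 4.64%.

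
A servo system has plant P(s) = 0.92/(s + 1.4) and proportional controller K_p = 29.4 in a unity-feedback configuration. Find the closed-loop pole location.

s = -28.45

Closed-loop transfer function: T(s) = K_p·P(s)/(1 + K_p·P(s)) = 27.05/(s + 1.4 + 27.05) = 27.05/(s + 28.45).
The closed-loop pole is at s = −28.45.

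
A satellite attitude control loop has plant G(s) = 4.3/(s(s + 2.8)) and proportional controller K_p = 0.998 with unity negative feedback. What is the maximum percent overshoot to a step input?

Closed-loop characteristic equation: s² + 2.8s + 4.291 = 0, so ω_n = 2.072 rad/s and ζ = 2.8/(2·2.072) = 0.6758.
%OS = 100·exp(−πζ/√(1−ζ²)) = 100·exp(−π·0.6758/√0.5433) = 5.61%.

5.61%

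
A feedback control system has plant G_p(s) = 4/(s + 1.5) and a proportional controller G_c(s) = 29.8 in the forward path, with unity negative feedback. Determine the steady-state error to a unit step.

The loop is type 0. Static position error constant K_pos = G_c(0)·G_p(0) = 29.8·2.667 = 79.47.
Steady-state error to a unit step: e_ss = 1/(1+K_pos) = 1/80.47 = 0.0124.

0.0124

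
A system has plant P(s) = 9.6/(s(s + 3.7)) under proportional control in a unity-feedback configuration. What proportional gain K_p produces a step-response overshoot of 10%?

From %OS = 100·exp(−πζ/√(1−ζ²)) = 10%, ζ = −ln(0.1)/√(π²+ln²(0.1)) = 0.5912.
Characteristic equation s² + 3.7s + 9.6K_p = 0 gives ζ = 3.7/(2√(9.6K_p)).
Setting ζ = 0.5912: √(9.6K_p) = 3.7/(2·0.5912) = 3.129, so K_p = 9.794/9.6 = 1.02.

K_p = 1.02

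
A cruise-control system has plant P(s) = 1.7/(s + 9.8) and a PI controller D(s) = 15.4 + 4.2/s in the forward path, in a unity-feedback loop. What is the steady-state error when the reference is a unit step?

The open loop D(s)P(s) has a pole at the origin (type 1), so the static position error constant is infinite and e_ss = 1/(1+∞) = 0.

0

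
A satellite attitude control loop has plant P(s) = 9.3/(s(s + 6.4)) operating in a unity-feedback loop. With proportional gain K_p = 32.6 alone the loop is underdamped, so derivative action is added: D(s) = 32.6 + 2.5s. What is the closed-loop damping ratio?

Forward path: (32.6 + 2.5s)·9.3/(s(s+6.4)). The closed-loop characteristic equation is s² + (6.4 + 9.3·2.5)s + 9.3·32.6 = 0.
That is s² + 29.65s + 303.2 = 0, so ω_n = 17.41 rad/s and ζ = 29.65/(2·17.41) = 0.8514.

ζ = 0.851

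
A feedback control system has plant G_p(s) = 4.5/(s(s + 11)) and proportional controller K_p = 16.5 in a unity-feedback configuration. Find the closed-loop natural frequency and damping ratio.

ω_n = 8.62 rad/s, ζ = 0.638

With unity feedback the closed-loop characteristic equation is s² + 11s + 16.5·4.5 = s² + 11s + 74.25 = 0.
So ω_n² = 74.25 ⇒ ω_n = 8.617 rad/s, and ζ = 11/(2ω_n) = 0.638.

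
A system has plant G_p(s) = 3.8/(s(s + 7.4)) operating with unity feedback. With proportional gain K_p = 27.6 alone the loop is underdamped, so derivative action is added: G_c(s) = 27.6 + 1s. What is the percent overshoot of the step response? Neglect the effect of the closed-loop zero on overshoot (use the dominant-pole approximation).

12.9%

Forward path: (27.6 + 1s)·3.8/(s(s+7.4)). The closed-loop characteristic equation is s² + (7.4 + 3.8·1)s + 3.8·27.6 = 0.
That is s² + 11.2s + 104.9 = 0, so ω_n = 10.24 rad/s and ζ = 11.2/(2·10.24) = 0.5468.
%OS = 100·exp(−πζ/√(1−ζ²)) = 12.9%.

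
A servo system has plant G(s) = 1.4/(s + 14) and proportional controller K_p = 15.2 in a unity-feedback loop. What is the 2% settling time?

Closed-loop transfer function: T(s) = K_p·G(s)/(1 + K_p·G(s)) = 21.28/(s + 14 + 21.28) = 21.28/(s + 35.28).
Time constant τ = 1/35.28 = 0.02834 s, so the 2% settling time is about 4τ = 0.113 s.

T_s ≈ 0.113 s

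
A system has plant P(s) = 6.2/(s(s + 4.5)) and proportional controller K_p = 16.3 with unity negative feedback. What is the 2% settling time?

Closed-loop characteristic equation: s² + 4.5s + 101.1 = 0, so ω_n = 10.05 rad/s and ζ = 4.5/(2·10.05) = 0.2238.
2% settling time T_s ≈ 4/(ζω_n) = 4/2.25 = 1.78 s.

T_s ≈ 1.78 s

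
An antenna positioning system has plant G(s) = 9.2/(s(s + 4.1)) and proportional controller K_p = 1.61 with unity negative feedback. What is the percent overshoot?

Closed-loop characteristic equation: s² + 4.1s + 14.81 = 0, so ω_n = 3.849 rad/s and ζ = 4.1/(2·3.849) = 0.5327.
%OS = 100·exp(−πζ/√(1−ζ²)) = 100·exp(−π·0.5327/√0.7163) = 13.8%.

13.8%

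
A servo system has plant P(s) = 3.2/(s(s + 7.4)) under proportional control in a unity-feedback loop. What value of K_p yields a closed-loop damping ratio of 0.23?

K_p = 80.9

Closed-loop characteristic equation: s² + 7.4s + K_p·3.2 = 0.
So ω_n = √(3.2K_p) and 2ζω_n = 7.4, giving ζ = 7.4/(2√(3.2K_p)).
Setting ζ = 0.23: √(3.2K_p) = 7.4/(2·0.23) = 16.09, so K_p = 258.8/3.2 = 80.9.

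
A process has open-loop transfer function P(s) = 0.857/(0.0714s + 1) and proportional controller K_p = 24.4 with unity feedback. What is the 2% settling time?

Closed loop: T(s) = K_p·P/(1+K_p·P) = 20.91/(0.0714s + 1 + 20.91), with pole at s = −(1 + 20.91)/0.0714 = −306.9.
τ = 1/306.9 = 0.003259 s, so 2% settling time ≈ 4τ = 0.013 s.

T_s ≈ 0.013 s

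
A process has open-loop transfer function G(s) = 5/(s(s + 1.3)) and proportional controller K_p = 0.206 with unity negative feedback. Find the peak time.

From 1 + K_pG(s) = 0: s² + 1.3s + 1.03 = 0 ⇒ ω_n = 1.015, ζ = 0.6405.
Damped frequency ω_d = ω_n√(1−ζ²) = 0.7794 rad/s, so peak time T_p = π/ω_d = 4.03 s.

T_p = 4.03 s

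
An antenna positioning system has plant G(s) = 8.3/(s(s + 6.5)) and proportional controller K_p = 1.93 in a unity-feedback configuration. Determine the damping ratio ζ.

The closed-loop denominator is s(s+6.5) + 1.93·8.3 = s² + 6.5s + 16.02.
Matching s² + 2ζω_n s + ω_n²: ω_n = √16.02 = 4.002 rad/s and 2ζω_n = 6.5, so ζ = 6.5/(2·4.002) = 0.812.

ζ = 0.812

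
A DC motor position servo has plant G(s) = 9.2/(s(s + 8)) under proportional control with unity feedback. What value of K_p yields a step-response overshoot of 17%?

From %OS = 100·exp(−πζ/√(1−ζ²)) = 17%, ζ = −ln(0.17)/√(π²+ln²(0.17)) = 0.4913.
Characteristic equation s² + 8s + 9.2K_p = 0 gives ζ = 8/(2√(9.2K_p)).
Setting ζ = 0.4913: √(9.2K_p) = 8/(2·0.4913) = 8.142, so K_p = 66.29/9.2 = 7.21.

K_p = 7.21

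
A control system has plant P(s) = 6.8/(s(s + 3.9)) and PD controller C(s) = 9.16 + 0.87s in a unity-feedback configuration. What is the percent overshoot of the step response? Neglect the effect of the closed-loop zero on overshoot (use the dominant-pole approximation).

Forward path: (9.16 + 0.87s)·6.8/(s(s+3.9)). The closed-loop characteristic equation is s² + (3.9 + 6.8·0.87)s + 6.8·9.16 = 0.
That is s² + 9.816s + 62.29 = 0, so ω_n = 7.892 rad/s and ζ = 9.816/(2·7.892) = 0.6219.
%OS = 100·exp(−πζ/√(1−ζ²)) = 8.25%.

8.25%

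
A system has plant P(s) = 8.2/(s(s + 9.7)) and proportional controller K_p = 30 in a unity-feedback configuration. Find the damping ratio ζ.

ζ = 0.309

With unity feedback the closed-loop characteristic equation is s² + 9.7s + 30·8.2 = s² + 9.7s + 246 = 0.
So ω_n² = 246 ⇒ ω_n = 15.68 rad/s, and ζ = 9.7/(2ω_n) = 0.309.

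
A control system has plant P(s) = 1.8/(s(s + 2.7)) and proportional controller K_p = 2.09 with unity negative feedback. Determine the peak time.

Closed-loop characteristic equation: s² + 2.7s + 3.762 = 0, so ω_n = 1.94 rad/s and ζ = 2.7/(2·1.94) = 0.696.
Damped frequency ω_d = ω_n√(1−ζ²) = 1.393 rad/s, so peak time T_p = π/ω_d = 2.26 s.

T_p = 2.26 s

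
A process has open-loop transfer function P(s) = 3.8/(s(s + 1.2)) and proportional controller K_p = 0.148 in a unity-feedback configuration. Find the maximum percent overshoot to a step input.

Closed-loop characteristic equation: s² + 1.2s + 0.5624 = 0, so ω_n = 0.7499 rad/s and ζ = 1.2/(2·0.7499) = 0.8001.
%OS = 100·exp(−πζ/√(1−ζ²)) = 100·exp(−π·0.8001/√0.3599) = 1.51%.

1.51%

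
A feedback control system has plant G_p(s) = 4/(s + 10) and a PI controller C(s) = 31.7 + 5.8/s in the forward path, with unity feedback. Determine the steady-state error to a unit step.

The open loop C(s)G_p(s) has a pole at the origin (type 1), so the static position error constant is infinite and e_ss = 1/(1+∞) = 0.

0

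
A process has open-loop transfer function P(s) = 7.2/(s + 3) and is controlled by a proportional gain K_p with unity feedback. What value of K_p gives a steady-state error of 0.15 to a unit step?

For a type-0 loop with proportional control, e_ss = 1/(1 + K_p·P(0)).
P(0) = 2.4. Require 1/(1 + K_p·2.4) = 0.15, so 1 + 2.4·K_p = 6.667.
K_p = (6.667 − 1)/2.4 = 2.36.

K_p = 2.36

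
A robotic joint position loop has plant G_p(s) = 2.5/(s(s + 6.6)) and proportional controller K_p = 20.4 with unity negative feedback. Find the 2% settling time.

T_s ≈ 1.21 s

Closed-loop characteristic equation: s² + 6.6s + 51 = 0, so ω_n = 7.141 rad/s and ζ = 6.6/(2·7.141) = 0.4621.
2% settling time T_s ≈ 4/(ζω_n) = 4/3.3 = 1.21 s.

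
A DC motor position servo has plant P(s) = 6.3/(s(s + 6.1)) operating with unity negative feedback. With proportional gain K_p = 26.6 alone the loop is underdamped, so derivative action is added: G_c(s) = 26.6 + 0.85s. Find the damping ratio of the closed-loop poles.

Forward path: (26.6 + 0.85s)·6.3/(s(s+6.1)). The closed-loop characteristic equation is s² + (6.1 + 6.3·0.85)s + 6.3·26.6 = 0.
That is s² + 11.45s + 167.6 = 0, so ω_n = 12.95 rad/s and ζ = 11.45/(2·12.95) = 0.4424.

ζ = 0.442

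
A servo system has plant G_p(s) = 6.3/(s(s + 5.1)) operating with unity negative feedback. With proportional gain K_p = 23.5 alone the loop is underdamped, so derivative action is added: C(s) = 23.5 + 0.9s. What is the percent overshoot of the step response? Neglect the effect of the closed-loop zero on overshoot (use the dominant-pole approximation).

Forward path: (23.5 + 0.9s)·6.3/(s(s+5.1)). The closed-loop characteristic equation is s² + (5.1 + 6.3·0.9)s + 6.3·23.5 = 0.
That is s² + 10.77s + 148 = 0, so ω_n = 12.17 rad/s and ζ = 10.77/(2·12.17) = 0.4426.
%OS = 100·exp(−πζ/√(1−ζ²)) = 21.2%.

21.2%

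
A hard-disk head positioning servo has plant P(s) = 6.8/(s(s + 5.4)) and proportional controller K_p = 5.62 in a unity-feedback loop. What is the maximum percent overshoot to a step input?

From 1 + K_pP(s) = 0: s² + 5.4s + 38.22 = 0 ⇒ ω_n = 6.182, ζ = 0.4368.
%OS = 100·exp(−πζ/√(1−ζ²)) = 100·exp(−π·0.4368/√0.8092) = 21.8%.

21.8%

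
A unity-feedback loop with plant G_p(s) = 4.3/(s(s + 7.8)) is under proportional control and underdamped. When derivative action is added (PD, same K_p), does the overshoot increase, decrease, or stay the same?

With PD the characteristic equation becomes s² + (a + K·K_d)s + K·K_p = 0; the damping term grows, ζ rises, overshoot falls.

decrease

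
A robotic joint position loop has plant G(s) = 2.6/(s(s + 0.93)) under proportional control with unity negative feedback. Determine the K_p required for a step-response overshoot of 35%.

K_p = 0.828

From %OS = 100·exp(−πζ/√(1−ζ²)) = 35%, ζ = −ln(0.35)/√(π²+ln²(0.35)) = 0.3169.
Characteristic equation s² + 0.93s + 2.6K_p = 0 gives ζ = 0.93/(2√(2.6K_p)).
Setting ζ = 0.3169: √(2.6K_p) = 0.93/(2·0.3169) = 1.467, so K_p = 2.153/2.6 = 0.828.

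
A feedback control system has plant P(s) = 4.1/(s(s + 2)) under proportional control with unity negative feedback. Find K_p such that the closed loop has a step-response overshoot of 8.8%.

K_p = 0.651

From %OS = 100·exp(−πζ/√(1−ζ²)) = 8.8%, ζ = −ln(0.088)/√(π²+ln²(0.088)) = 0.6119.
Characteristic equation s² + 2s + 4.1K_p = 0 gives ζ = 2/(2√(4.1K_p)).
Setting ζ = 0.6119: √(4.1K_p) = 2/(2·0.6119) = 1.634, so K_p = 2.671/4.1 = 0.651.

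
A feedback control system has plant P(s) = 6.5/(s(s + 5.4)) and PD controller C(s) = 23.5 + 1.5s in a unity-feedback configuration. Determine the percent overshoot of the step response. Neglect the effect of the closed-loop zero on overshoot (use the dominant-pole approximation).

Forward path: (23.5 + 1.5s)·6.5/(s(s+5.4)). The closed-loop characteristic equation is s² + (5.4 + 6.5·1.5)s + 6.5·23.5 = 0.
That is s² + 15.15s + 152.8 = 0, so ω_n = 12.36 rad/s and ζ = 15.15/(2·12.36) = 0.6129.
%OS = 100·exp(−πζ/√(1−ζ²)) = 8.74%.

8.74%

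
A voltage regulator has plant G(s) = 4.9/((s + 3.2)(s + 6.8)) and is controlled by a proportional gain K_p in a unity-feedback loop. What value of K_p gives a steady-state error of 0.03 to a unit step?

K_p = 144

For a type-0 loop with proportional control, e_ss = 1/(1 + K_p·G(0)).
G(0) = 0.2252. Require 1/(1 + K_p·0.2252) = 0.03, so 1 + 0.2252·K_p = 33.33.
K_p = (33.33 − 1)/0.2252 = 144.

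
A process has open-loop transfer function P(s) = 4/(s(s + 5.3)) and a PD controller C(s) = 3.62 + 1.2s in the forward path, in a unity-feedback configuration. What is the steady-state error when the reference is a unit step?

0

The open loop C(s)P(s) has a pole at the origin (type 1), so the static position error constant is infinite and e_ss = 1/(1+∞) = 0.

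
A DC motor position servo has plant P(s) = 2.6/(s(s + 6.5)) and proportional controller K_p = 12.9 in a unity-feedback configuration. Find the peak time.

T_p = 0.655 s

The closed-loop denominator s² + 6.5s + 33.54 gives ω_n = √33.54 = 5.791 and ζ = 6.5/(2ω_n) = 0.5612.
Damped frequency ω_d = ω_n√(1−ζ²) = 4.793 rad/s, so peak time T_p = π/ω_d = 0.655 s.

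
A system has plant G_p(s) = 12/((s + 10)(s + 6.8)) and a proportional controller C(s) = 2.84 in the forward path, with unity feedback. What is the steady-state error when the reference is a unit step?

The loop is type 0. Static position error constant K_pos = C(0)·G_p(0) = 2.84·0.1765 = 0.5012.
Steady-state error to a unit step: e_ss = 1/(1+K_pos) = 1/1.501 = 0.666.

0.666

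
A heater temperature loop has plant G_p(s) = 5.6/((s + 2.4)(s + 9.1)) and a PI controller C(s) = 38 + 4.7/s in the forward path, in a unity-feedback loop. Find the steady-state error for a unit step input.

The open loop C(s)G_p(s) has a pole at the origin (type 1), so the static position error constant is infinite and e_ss = 1/(1+∞) = 0.

0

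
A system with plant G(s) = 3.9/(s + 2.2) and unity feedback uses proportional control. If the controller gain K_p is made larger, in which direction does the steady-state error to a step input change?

decrease

e_ss = 1/(1 + K_p·G(0)); a larger K_p raises the denominator, so e_ss decreases.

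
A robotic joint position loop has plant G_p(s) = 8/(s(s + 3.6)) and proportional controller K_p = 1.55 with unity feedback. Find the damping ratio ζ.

ζ = 0.511

1 + K_p·G_p(s) = 0 gives s² + 3.6s + 12.4 = 0.
Matching s² + 2ζω_n s + ω_n²: ω_n = √12.4 = 3.521 rad/s and 2ζω_n = 3.6, so ζ = 3.6/(2·3.521) = 0.511.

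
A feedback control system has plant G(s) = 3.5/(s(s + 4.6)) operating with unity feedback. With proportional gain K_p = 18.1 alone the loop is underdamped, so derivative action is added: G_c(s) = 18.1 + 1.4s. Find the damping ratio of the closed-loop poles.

ζ = 0.597

Forward path: (18.1 + 1.4s)·3.5/(s(s+4.6)). The closed-loop characteristic equation is s² + (4.6 + 3.5·1.4)s + 3.5·18.1 = 0.
That is s² + 9.5s + 63.35 = 0, so ω_n = 7.959 rad/s and ζ = 9.5/(2·7.959) = 0.5968.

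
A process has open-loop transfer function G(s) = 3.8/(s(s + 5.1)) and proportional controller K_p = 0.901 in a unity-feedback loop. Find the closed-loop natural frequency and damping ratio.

ω_n = 1.85 rad/s, ζ = 1.38

1 + K_p·G(s) = 0 gives s² + 5.1s + 3.424 = 0.
Matching s² + 2ζω_n s + ω_n²: ω_n = √3.424 = 1.85 rad/s and 2ζω_n = 5.1, so ζ = 5.1/(2·1.85) = 1.38.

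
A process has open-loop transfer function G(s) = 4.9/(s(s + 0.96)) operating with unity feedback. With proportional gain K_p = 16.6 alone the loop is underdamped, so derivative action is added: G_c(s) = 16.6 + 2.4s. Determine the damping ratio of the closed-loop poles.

Forward path: (16.6 + 2.4s)·4.9/(s(s+0.96)). The closed-loop characteristic equation is s² + (0.96 + 4.9·2.4)s + 4.9·16.6 = 0.
That is s² + 12.72s + 81.34 = 0, so ω_n = 9.019 rad/s and ζ = 12.72/(2·9.019) = 0.7052.

ζ = 0.705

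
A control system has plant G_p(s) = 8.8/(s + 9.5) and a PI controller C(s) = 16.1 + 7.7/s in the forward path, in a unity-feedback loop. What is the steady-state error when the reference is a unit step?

The open loop C(s)G_p(s) has a pole at the origin (type 1), so the static position error constant is infinite and e_ss = 1/(1+∞) = 0.

0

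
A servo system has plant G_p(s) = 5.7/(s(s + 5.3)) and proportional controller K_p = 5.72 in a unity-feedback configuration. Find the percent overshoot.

19.3%

The closed-loop denominator s² + 5.3s + 32.6 gives ω_n = √32.6 = 5.71 and ζ = 5.3/(2ω_n) = 0.4641.
%OS = 100·exp(−πζ/√(1−ζ²)) = 100·exp(−π·0.4641/√0.7846) = 19.3%.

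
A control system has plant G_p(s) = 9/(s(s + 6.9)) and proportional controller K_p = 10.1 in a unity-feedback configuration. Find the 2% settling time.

Closed-loop characteristic equation: s² + 6.9s + 90.9 = 0, so ω_n = 9.534 rad/s and ζ = 6.9/(2·9.534) = 0.3619.
2% settling time T_s ≈ 4/(ζω_n) = 4/3.45 = 1.16 s.

T_s ≈ 1.16 s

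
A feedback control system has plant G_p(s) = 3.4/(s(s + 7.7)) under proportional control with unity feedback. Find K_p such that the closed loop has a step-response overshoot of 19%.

From %OS = 100·exp(−πζ/√(1−ζ²)) = 19%, ζ = −ln(0.19)/√(π²+ln²(0.19)) = 0.4673.
Characteristic equation s² + 7.7s + 3.4K_p = 0 gives ζ = 7.7/(2√(3.4K_p)).
Setting ζ = 0.4673: √(3.4K_p) = 7.7/(2·0.4673) = 8.238, so K_p = 67.86/3.4 = 20.

K_p = 20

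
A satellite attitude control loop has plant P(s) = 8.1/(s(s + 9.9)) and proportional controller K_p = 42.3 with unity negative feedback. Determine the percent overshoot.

From 1 + K_pP(s) = 0: s² + 9.9s + 342.6 = 0 ⇒ ω_n = 18.51, ζ = 0.2674.
%OS = 100·exp(−πζ/√(1−ζ²)) = 100·exp(−π·0.2674/√0.9285) = 41.8%.

41.8%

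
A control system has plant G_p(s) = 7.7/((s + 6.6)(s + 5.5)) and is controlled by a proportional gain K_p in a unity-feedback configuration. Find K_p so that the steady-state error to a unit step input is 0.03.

K_p = 152

Steady-state error for a unit step on this type-0 loop is 1/(1 + K_p·G_p(0)).
G_p(0) = 0.2121. Require 1/(1 + K_p·0.2121) = 0.03, so 1 + 0.2121·K_p = 33.33.
K_p = (33.33 − 1)/0.2121 = 152.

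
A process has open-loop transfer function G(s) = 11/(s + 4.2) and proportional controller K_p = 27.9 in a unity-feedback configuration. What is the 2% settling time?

T_s ≈ 0.0129 s

Closed-loop transfer function: T(s) = K_p·G(s)/(1 + K_p·G(s)) = 306.9/(s + 4.2 + 306.9) = 306.9/(s + 311.1).
Time constant τ = 1/311.1 = 0.003214 s, so the 2% settling time is about 4τ = 0.0129 s.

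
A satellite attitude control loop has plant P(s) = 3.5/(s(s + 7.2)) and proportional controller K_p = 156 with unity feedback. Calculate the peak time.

From 1 + K_pP(s) = 0: s² + 7.2s + 546 = 0 ⇒ ω_n = 23.37, ζ = 0.1541.
Damped frequency ω_d = ω_n√(1−ζ²) = 23.09 rad/s, so peak time T_p = π/ω_d = 0.136 s.

T_p = 0.136 s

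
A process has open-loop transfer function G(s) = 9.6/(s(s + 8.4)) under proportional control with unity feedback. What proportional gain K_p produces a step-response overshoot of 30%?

From %OS = 100·exp(−πζ/√(1−ζ²)) = 30%, ζ = −ln(0.3)/√(π²+ln²(0.3)) = 0.3579.
Characteristic equation s² + 8.4s + 9.6K_p = 0 gives ζ = 8.4/(2√(9.6K_p)).
Setting ζ = 0.3579: √(9.6K_p) = 8.4/(2·0.3579) = 11.74, so K_p = 137.7/9.6 = 14.3.

K_p = 14.3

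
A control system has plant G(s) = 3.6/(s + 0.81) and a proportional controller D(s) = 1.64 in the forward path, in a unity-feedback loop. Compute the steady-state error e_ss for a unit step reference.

The loop is type 0. Static position error constant K_pos = D(0)·G(0) = 1.64·4.444 = 7.289.
Steady-state error to a unit step: e_ss = 1/(1+K_pos) = 1/8.289 = 0.121.

0.121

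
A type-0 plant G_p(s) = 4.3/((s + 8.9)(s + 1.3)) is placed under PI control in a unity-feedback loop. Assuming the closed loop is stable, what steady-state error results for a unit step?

The PI controller's integrator makes the forward path type 1, so e_ss to a step is zero.

0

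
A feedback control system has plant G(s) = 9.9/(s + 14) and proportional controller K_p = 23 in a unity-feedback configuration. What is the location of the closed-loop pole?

Closed-loop transfer function: T(s) = K_p·G(s)/(1 + K_p·G(s)) = 227.7/(s + 14 + 227.7) = 227.7/(s + 241.7).
The closed-loop pole is at s = −241.7.

s = -241.7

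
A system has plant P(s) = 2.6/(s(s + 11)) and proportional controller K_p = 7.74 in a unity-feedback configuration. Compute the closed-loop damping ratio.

With unity feedback the closed-loop characteristic equation is s² + 11s + 7.74·2.6 = s² + 11s + 20.12 = 0.
So ω_n² = 20.12 ⇒ ω_n = 4.486 rad/s, and ζ = 11/(2ω_n) = 1.23.

ζ = 1.23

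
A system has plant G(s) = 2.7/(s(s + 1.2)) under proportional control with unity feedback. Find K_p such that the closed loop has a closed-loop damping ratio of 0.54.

Closed-loop characteristic equation: s² + 1.2s + K_p·2.7 = 0.
So ω_n = √(2.7K_p) and 2ζω_n = 1.2, giving ζ = 1.2/(2√(2.7K_p)).
Setting ζ = 0.54: √(2.7K_p) = 1.2/(2·0.54) = 1.111, so K_p = 1.235/2.7 = 0.457.

K_p = 0.457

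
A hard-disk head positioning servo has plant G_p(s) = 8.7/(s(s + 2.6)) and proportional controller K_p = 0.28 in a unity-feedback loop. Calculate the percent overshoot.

0.884%

From 1 + K_pG_p(s) = 0: s² + 2.6s + 2.436 = 0 ⇒ ω_n = 1.561, ζ = 0.8329.
%OS = 100·exp(−πζ/√(1−ζ²)) = 100·exp(−π·0.8329/√0.3062) = 0.884%.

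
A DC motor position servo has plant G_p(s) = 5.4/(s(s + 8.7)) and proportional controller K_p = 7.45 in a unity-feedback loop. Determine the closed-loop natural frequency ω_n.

1 + K_p·G_p(s) = 0 gives s² + 8.7s + 40.23 = 0.
Matching s² + 2ζω_n s + ω_n²: ω_n = √40.23 = 6.343 rad/s and 2ζω_n = 8.7, so ζ = 8.7/(2·6.343) = 0.686.

ω_n = 6.34 rad/s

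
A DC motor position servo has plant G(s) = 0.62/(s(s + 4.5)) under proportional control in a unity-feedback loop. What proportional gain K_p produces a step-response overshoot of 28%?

From %OS = 100·exp(−πζ/√(1−ζ²)) = 28%, ζ = −ln(0.28)/√(π²+ln²(0.28)) = 0.3755.
Characteristic equation s² + 4.5s + 0.62K_p = 0 gives ζ = 4.5/(2√(0.62K_p)).
Setting ζ = 0.3755: √(0.62K_p) = 4.5/(2·0.3755) = 5.991, so K_p = 35.9/0.62 = 57.9.

K_p = 57.9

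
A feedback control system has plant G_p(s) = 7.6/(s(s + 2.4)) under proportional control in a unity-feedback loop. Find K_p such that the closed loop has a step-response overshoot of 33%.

K_p = 1.71

From %OS = 100·exp(−πζ/√(1−ζ²)) = 33%, ζ = −ln(0.33)/√(π²+ln²(0.33)) = 0.3328.
Characteristic equation s² + 2.4s + 7.6K_p = 0 gives ζ = 2.4/(2√(7.6K_p)).
Setting ζ = 0.3328: √(7.6K_p) = 2.4/(2·0.3328) = 3.606, so K_p = 13/7.6 = 1.71.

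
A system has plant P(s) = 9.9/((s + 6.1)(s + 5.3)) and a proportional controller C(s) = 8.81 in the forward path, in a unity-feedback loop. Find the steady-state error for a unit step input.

0.27

The loop is type 0. Static position error constant K_pos = C(0)·P(0) = 8.81·0.3062 = 2.698.
Steady-state error to a unit step: e_ss = 1/(1+K_pos) = 1/3.698 = 0.27.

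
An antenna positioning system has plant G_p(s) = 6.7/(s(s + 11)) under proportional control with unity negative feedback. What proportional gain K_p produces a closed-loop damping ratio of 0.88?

K_p = 5.83

Closed-loop characteristic equation: s² + 11s + K_p·6.7 = 0.
So ω_n = √(6.7K_p) and 2ζω_n = 11, giving ζ = 11/(2√(6.7K_p)).
Setting ζ = 0.88: √(6.7K_p) = 11/(2·0.88) = 6.25, so K_p = 39.06/6.7 = 5.83.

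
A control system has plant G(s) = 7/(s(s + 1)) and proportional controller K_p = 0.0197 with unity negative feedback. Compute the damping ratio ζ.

The closed-loop denominator is s(s+1) + 0.0197·7 = s² + 1s + 0.1379.
Matching s² + 2ζω_n s + ω_n²: ω_n = √0.1379 = 0.3713 rad/s and 2ζω_n = 1, so ζ = 1/(2·0.3713) = 1.35.

ζ = 1.35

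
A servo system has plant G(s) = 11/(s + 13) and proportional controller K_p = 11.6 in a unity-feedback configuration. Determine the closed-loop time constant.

τ = 0.00711 s

Closed-loop transfer function: T(s) = K_p·G(s)/(1 + K_p·G(s)) = 127.6/(s + 13 + 127.6) = 127.6/(s + 140.6).
Time constant τ = 1/140.6 = 0.00711 s.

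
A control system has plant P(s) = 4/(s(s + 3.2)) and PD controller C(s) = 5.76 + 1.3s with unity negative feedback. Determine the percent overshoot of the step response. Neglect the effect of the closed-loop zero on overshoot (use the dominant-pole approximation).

Forward path: (5.76 + 1.3s)·4/(s(s+3.2)). The closed-loop characteristic equation is s² + (3.2 + 4·1.3)s + 4·5.76 = 0.
That is s² + 8.4s + 23.04 = 0, so ω_n = 4.8 rad/s and ζ = 8.4/(2·4.8) = 0.875.
%OS = 100·exp(−πζ/√(1−ζ²)) = 0.342%.

0.342%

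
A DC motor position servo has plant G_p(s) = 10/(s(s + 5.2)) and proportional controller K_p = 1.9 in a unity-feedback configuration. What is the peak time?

Closed-loop characteristic equation: s² + 5.2s + 19 = 0, so ω_n = 4.359 rad/s and ζ = 5.2/(2·4.359) = 0.5965.
Damped frequency ω_d = ω_n√(1−ζ²) = 3.499 rad/s, so peak time T_p = π/ω_d = 0.898 s.

T_p = 0.898 s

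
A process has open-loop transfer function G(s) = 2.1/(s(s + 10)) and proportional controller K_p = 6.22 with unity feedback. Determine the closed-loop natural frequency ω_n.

ω_n = 3.61 rad/s

The closed-loop denominator is s(s+10) + 6.22·2.1 = s² + 10s + 13.06.
So ω_n² = 13.06 ⇒ ω_n = 3.614 rad/s, and ζ = 10/(2ω_n) = 1.38.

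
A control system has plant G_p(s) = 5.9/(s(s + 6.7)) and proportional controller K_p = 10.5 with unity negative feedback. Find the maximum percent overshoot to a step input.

22.8%

Closed-loop characteristic equation: s² + 6.7s + 61.95 = 0, so ω_n = 7.871 rad/s and ζ = 6.7/(2·7.871) = 0.4256.
%OS = 100·exp(−πζ/√(1−ζ²)) = 100·exp(−π·0.4256/√0.8188) = 22.8%.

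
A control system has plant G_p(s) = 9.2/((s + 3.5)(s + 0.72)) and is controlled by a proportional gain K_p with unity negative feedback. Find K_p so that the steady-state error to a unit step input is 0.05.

K_p = 5.2

Steady-state error for a unit step on this type-0 loop is 1/(1 + K_p·G_p(0)).
G_p(0) = 3.651. Require 1/(1 + K_p·3.651) = 0.05, so 1 + 3.651·K_p = 20.
K_p = (20 − 1)/3.651 = 5.2.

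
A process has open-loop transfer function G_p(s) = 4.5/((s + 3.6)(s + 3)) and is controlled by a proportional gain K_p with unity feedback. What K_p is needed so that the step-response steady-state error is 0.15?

For a type-0 loop with proportional control, e_ss = 1/(1 + K_p·G_p(0)).
G_p(0) = 0.4167. Require 1/(1 + K_p·0.4167) = 0.15, so 1 + 0.4167·K_p = 6.667.
K_p = (6.667 − 1)/0.4167 = 13.6.

K_p = 13.6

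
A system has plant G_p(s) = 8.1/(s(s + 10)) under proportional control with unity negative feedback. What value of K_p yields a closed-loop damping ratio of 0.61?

Closed-loop characteristic equation: s² + 10s + K_p·8.1 = 0.
So ω_n = √(8.1K_p) and 2ζω_n = 10, giving ζ = 10/(2√(8.1K_p)).
Setting ζ = 0.61: √(8.1K_p) = 10/(2·0.61) = 8.197, so K_p = 67.19/8.1 = 8.29.

K_p = 8.29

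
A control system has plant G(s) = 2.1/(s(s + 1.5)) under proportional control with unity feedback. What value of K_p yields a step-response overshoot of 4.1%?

From %OS = 100·exp(−πζ/√(1−ζ²)) = 4.1%, ζ = −ln(0.041)/√(π²+ln²(0.041)) = 0.713.
Characteristic equation s² + 1.5s + 2.1K_p = 0 gives ζ = 1.5/(2√(2.1K_p)).
Setting ζ = 0.713: √(2.1K_p) = 1.5/(2·0.713) = 1.052, so K_p = 1.107/2.1 = 0.527.

K_p = 0.527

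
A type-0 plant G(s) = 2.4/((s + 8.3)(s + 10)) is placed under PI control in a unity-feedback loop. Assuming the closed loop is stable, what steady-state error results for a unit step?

The PI controller's integrator makes the forward path type 1, so e_ss to a step is zero.

0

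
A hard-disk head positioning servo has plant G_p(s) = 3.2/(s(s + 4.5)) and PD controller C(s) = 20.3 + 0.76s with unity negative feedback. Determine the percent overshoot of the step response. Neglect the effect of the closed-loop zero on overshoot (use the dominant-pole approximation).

Forward path: (20.3 + 0.76s)·3.2/(s(s+4.5)). The closed-loop characteristic equation is s² + (4.5 + 3.2·0.76)s + 3.2·20.3 = 0.
That is s² + 6.932s + 64.96 = 0, so ω_n = 8.06 rad/s and ζ = 6.932/(2·8.06) = 0.43.
%OS = 100·exp(−πζ/√(1−ζ²)) = 22.4%.

22.4%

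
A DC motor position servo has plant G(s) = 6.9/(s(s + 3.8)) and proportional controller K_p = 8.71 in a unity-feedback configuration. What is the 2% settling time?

T_s ≈ 2.11 s

Closed-loop characteristic equation: s² + 3.8s + 60.1 = 0, so ω_n = 7.752 rad/s and ζ = 3.8/(2·7.752) = 0.2451.
2% settling time T_s ≈ 4/(ζω_n) = 4/1.9 = 2.11 s.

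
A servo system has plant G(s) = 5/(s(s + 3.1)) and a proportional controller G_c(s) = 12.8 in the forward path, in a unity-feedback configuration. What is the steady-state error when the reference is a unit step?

0

The open loop G_c(s)G(s) has a pole at the origin (type 1), so the static position error constant is infinite and e_ss = 1/(1+∞) = 0.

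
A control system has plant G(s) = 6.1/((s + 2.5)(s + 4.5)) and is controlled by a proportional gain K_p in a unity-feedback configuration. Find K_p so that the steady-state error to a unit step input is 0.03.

K_p = 59.6

The loop is type 0, so e_ss(step) = 1/(1 + K_pos) with K_pos = K_p·G(0).
G(0) = 0.5422. Require 1/(1 + K_p·0.5422) = 0.03, so 1 + 0.5422·K_p = 33.33.
K_p = (33.33 − 1)/0.5422 = 59.6.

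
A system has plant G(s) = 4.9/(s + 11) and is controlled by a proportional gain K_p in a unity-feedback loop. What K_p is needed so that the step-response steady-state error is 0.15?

K_p = 12.7

The loop is type 0, so e_ss(step) = 1/(1 + K_pos) with K_pos = K_p·G(0).
G(0) = 0.4455. Require 1/(1 + K_p·0.4455) = 0.15, so 1 + 0.4455·K_p = 6.667.
K_p = (6.667 − 1)/0.4455 = 12.7.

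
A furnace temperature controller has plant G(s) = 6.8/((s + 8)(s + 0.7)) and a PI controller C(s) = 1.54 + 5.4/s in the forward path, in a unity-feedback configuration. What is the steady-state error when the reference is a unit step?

The open loop C(s)G(s) has a pole at the origin (type 1), so the static position error constant is infinite and e_ss = 1/(1+∞) = 0.

0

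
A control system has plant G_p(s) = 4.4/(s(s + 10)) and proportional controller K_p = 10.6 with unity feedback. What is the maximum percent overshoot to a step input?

From 1 + K_pG_p(s) = 0: s² + 10s + 46.64 = 0 ⇒ ω_n = 6.829, ζ = 0.7321.
%OS = 100·exp(−πζ/√(1−ζ²)) = 100·exp(−π·0.7321/√0.464) = 3.42%.

3.42%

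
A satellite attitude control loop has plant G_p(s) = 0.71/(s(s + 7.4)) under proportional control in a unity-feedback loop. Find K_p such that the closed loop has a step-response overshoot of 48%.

K_p = 373

From %OS = 100·exp(−πζ/√(1−ζ²)) = 48%, ζ = −ln(0.48)/√(π²+ln²(0.48)) = 0.2275.
Characteristic equation s² + 7.4s + 0.71K_p = 0 gives ζ = 7.4/(2√(0.71K_p)).
Setting ζ = 0.2275: √(0.71K_p) = 7.4/(2·0.2275) = 16.26, so K_p = 264.5/0.71 = 373.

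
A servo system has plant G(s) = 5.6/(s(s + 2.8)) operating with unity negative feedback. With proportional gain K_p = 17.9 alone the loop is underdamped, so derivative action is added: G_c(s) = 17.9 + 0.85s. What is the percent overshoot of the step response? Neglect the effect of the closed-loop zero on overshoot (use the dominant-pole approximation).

Forward path: (17.9 + 0.85s)·5.6/(s(s+2.8)). The closed-loop characteristic equation is s² + (2.8 + 5.6·0.85)s + 5.6·17.9 = 0.
That is s² + 7.56s + 100.2 = 0, so ω_n = 10.01 rad/s and ζ = 7.56/(2·10.01) = 0.3775.
%OS = 100·exp(−πζ/√(1−ζ²)) = 27.8%.

27.8%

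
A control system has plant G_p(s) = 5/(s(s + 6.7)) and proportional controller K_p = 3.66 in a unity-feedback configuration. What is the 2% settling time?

T_s ≈ 1.19 s

Closed-loop characteristic equation: s² + 6.7s + 18.3 = 0, so ω_n = 4.278 rad/s and ζ = 6.7/(2·4.278) = 0.7831.
2% settling time T_s ≈ 4/(ζω_n) = 4/3.35 = 1.19 s.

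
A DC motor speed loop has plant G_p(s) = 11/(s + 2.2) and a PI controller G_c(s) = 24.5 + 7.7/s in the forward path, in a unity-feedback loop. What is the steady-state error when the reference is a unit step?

The open loop G_c(s)G_p(s) has a pole at the origin (type 1), so the static position error constant is infinite and e_ss = 1/(1+∞) = 0.

0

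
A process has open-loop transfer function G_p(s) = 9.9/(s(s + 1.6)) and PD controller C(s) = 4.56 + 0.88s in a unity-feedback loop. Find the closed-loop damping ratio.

ζ = 0.767

Forward path: (4.56 + 0.88s)·9.9/(s(s+1.6)). The closed-loop characteristic equation is s² + (1.6 + 9.9·0.88)s + 9.9·4.56 = 0.
That is s² + 10.31s + 45.14 = 0, so ω_n = 6.719 rad/s and ζ = 10.31/(2·6.719) = 0.7674.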